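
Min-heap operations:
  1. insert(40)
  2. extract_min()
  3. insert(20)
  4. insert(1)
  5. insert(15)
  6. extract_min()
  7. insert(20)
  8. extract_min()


insert(40) -> [40]
extract_min()->40, []
insert(20) -> [20]
insert(1) -> [1, 20]
insert(15) -> [1, 20, 15]
extract_min()->1, [15, 20]
insert(20) -> [15, 20, 20]
extract_min()->15, [20, 20]

Final heap: [20, 20]


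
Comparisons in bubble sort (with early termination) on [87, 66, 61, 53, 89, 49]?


Algorithm: bubble sort (with early termination)
Input: [87, 66, 61, 53, 89, 49]
Sorted: [49, 53, 61, 66, 87, 89]

15


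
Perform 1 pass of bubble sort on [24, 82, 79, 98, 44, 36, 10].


Initial: [24, 82, 79, 98, 44, 36, 10]
Pass 1: [24, 79, 82, 44, 36, 10, 98] (4 swaps)

After 1 pass: [24, 79, 82, 44, 36, 10, 98]


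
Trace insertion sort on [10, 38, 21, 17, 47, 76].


Initial: [10, 38, 21, 17, 47, 76]
Insert 38: [10, 38, 21, 17, 47, 76]
Insert 21: [10, 21, 38, 17, 47, 76]
Insert 17: [10, 17, 21, 38, 47, 76]
Insert 47: [10, 17, 21, 38, 47, 76]
Insert 76: [10, 17, 21, 38, 47, 76]

Sorted: [10, 17, 21, 38, 47, 76]


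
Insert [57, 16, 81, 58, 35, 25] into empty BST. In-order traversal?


Insert 57: root
Insert 16: L from 57
Insert 81: R from 57
Insert 58: R from 57 -> L from 81
Insert 35: L from 57 -> R from 16
Insert 25: L from 57 -> R from 16 -> L from 35

In-order: [16, 25, 35, 57, 58, 81]


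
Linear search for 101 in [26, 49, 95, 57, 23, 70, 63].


i=0: 26!=101
i=1: 49!=101
i=2: 95!=101
i=3: 57!=101
i=4: 23!=101
i=5: 70!=101
i=6: 63!=101

Not found, 7 comps


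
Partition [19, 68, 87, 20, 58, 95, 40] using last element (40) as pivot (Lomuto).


Pivot: 40
  19 <= 40: advance i (no swap)
  20 <= 40: swap -> [19, 20, 87, 68, 58, 95, 40]
Place pivot at 2: [19, 20, 40, 68, 58, 95, 87]

Partitioned: [19, 20, 40, 68, 58, 95, 87]


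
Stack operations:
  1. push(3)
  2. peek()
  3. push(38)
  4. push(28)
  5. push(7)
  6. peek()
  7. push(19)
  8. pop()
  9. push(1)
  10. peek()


push(3) -> [3]
peek()->3
push(38) -> [3, 38]
push(28) -> [3, 38, 28]
push(7) -> [3, 38, 28, 7]
peek()->7
push(19) -> [3, 38, 28, 7, 19]
pop()->19, [3, 38, 28, 7]
push(1) -> [3, 38, 28, 7, 1]
peek()->1

Final stack: [3, 38, 28, 7, 1]


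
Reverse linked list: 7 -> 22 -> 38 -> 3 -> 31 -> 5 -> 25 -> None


Step 1: curr=7, set curr.next=prev(None) | reversed so far: 7
Step 2: curr=22, set curr.next=prev(7) | reversed so far: 22 -> 7
Step 3: curr=38, set curr.next=prev(22) | reversed so far: 38 -> 22 -> 7
Step 4: curr=3, set curr.next=prev(38) | reversed so far: 3 -> 38 -> 22 -> 7
Step 5: curr=31, set curr.next=prev(3) | reversed so far: 31 -> 3 -> 38 -> 22 -> 7
Step 6: curr=5, set curr.next=prev(31) | reversed so far: 5 -> 31 -> 3 -> 38 -> 22 -> 7
Step 7: curr=25, set curr.next=prev(5) | reversed so far: 25 -> 5 -> 31 -> 3 -> 38 -> 22 -> 7

25 -> 5 -> 31 -> 3 -> 38 -> 22 -> 7 -> None


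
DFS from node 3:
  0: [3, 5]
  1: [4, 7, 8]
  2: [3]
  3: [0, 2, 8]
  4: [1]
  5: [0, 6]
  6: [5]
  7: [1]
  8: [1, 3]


Visit 3, push [8, 2, 0]
Visit 0, push [5]
Visit 5, push [6]
Visit 6, push []
Visit 2, push []
Visit 8, push [1]
Visit 1, push [7, 4]
Visit 4, push []
Visit 7, push []

DFS order: [3, 0, 5, 6, 2, 8, 1, 4, 7]


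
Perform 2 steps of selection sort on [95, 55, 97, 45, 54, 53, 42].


Initial: [95, 55, 97, 45, 54, 53, 42]
Step 1: min=42 at 6
  Swap: [42, 55, 97, 45, 54, 53, 95]
Step 2: min=45 at 3
  Swap: [42, 45, 97, 55, 54, 53, 95]

After 2 steps: [42, 45, 97, 55, 54, 53, 95]


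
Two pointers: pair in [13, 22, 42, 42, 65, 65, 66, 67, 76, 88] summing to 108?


lo=0(13)+hi=9(88)=101
lo=1(22)+hi=9(88)=110
lo=1(22)+hi=8(76)=98
lo=2(42)+hi=8(76)=118
lo=2(42)+hi=7(67)=109
lo=2(42)+hi=6(66)=108

Yes: 42+66=108


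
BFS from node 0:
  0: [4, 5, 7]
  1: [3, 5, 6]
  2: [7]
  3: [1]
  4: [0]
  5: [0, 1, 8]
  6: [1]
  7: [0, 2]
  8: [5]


Visit 0, enqueue [4, 5, 7]
Visit 4, enqueue []
Visit 5, enqueue [1, 8]
Visit 7, enqueue [2]
Visit 1, enqueue [3, 6]
Visit 8, enqueue []
Visit 2, enqueue []
Visit 3, enqueue []
Visit 6, enqueue []

BFS order: [0, 4, 5, 7, 1, 8, 2, 3, 6]


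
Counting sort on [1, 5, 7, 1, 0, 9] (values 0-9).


Input: [1, 5, 7, 1, 0, 9]
Counts: [1, 2, 0, 0, 0, 1, 0, 1, 0, 1]

Sorted: [0, 1, 1, 5, 7, 9]


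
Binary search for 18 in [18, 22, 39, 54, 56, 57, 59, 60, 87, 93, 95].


Step 1: lo=0, hi=10, mid=5, val=57
Step 2: lo=0, hi=4, mid=2, val=39
Step 3: lo=0, hi=1, mid=0, val=18

Found at index 0


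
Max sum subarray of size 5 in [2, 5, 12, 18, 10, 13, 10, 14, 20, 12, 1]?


[0:5]: 47
[1:6]: 58
[2:7]: 63
[3:8]: 65
[4:9]: 67
[5:10]: 69
[6:11]: 57

Max: 69 at [5:10]


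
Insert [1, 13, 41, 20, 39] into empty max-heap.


Insert 1: [1]
Insert 13: [13, 1]
Insert 41: [41, 1, 13]
Insert 20: [41, 20, 13, 1]
Insert 39: [41, 39, 13, 1, 20]

Final heap: [41, 39, 13, 1, 20]


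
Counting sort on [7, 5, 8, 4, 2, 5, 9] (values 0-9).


Input: [7, 5, 8, 4, 2, 5, 9]
Counts: [0, 0, 1, 0, 1, 2, 0, 1, 1, 1]

Sorted: [2, 4, 5, 5, 7, 8, 9]


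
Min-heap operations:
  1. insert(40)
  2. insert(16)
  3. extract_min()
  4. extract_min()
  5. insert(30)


insert(40) -> [40]
insert(16) -> [16, 40]
extract_min()->16, [40]
extract_min()->40, []
insert(30) -> [30]

Final heap: [30]


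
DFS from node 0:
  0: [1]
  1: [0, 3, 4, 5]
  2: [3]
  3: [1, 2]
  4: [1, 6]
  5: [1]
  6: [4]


Visit 0, push [1]
Visit 1, push [5, 4, 3]
Visit 3, push [2]
Visit 2, push []
Visit 4, push [6]
Visit 6, push []
Visit 5, push []

DFS order: [0, 1, 3, 2, 4, 6, 5]


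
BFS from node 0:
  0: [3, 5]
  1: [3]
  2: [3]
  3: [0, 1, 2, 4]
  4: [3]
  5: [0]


Visit 0, enqueue [3, 5]
Visit 3, enqueue [1, 2, 4]
Visit 5, enqueue []
Visit 1, enqueue []
Visit 2, enqueue []
Visit 4, enqueue []

BFS order: [0, 3, 5, 1, 2, 4]


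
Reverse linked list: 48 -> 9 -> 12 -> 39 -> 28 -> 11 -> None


Step 1: curr=48, set curr.next=prev(None) | reversed so far: 48
Step 2: curr=9, set curr.next=prev(48) | reversed so far: 9 -> 48
Step 3: curr=12, set curr.next=prev(9) | reversed so far: 12 -> 9 -> 48
Step 4: curr=39, set curr.next=prev(12) | reversed so far: 39 -> 12 -> 9 -> 48
Step 5: curr=28, set curr.next=prev(39) | reversed so far: 28 -> 39 -> 12 -> 9 -> 48
Step 6: curr=11, set curr.next=prev(28) | reversed so far: 11 -> 28 -> 39 -> 12 -> 9 -> 48

11 -> 28 -> 39 -> 12 -> 9 -> 48 -> None


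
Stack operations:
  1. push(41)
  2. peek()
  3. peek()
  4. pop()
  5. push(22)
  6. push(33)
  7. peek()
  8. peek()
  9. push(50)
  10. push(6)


push(41) -> [41]
peek()->41
peek()->41
pop()->41, []
push(22) -> [22]
push(33) -> [22, 33]
peek()->33
peek()->33
push(50) -> [22, 33, 50]
push(6) -> [22, 33, 50, 6]

Final stack: [22, 33, 50, 6]


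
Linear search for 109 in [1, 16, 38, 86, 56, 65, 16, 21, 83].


i=0: 1!=109
i=1: 16!=109
i=2: 38!=109
i=3: 86!=109
i=4: 56!=109
i=5: 65!=109
i=6: 16!=109
i=7: 21!=109
i=8: 83!=109

Not found, 9 comps


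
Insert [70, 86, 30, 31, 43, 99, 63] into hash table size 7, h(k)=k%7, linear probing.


Insert 70: h=0 -> slot 0
Insert 86: h=2 -> slot 2
Insert 30: h=2, 1 probes -> slot 3
Insert 31: h=3, 1 probes -> slot 4
Insert 43: h=1 -> slot 1
Insert 99: h=1, 4 probes -> slot 5
Insert 63: h=0, 6 probes -> slot 6

Table: [70, 43, 86, 30, 31, 99, 63]


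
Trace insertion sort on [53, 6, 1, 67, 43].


Initial: [53, 6, 1, 67, 43]
Insert 6: [6, 53, 1, 67, 43]
Insert 1: [1, 6, 53, 67, 43]
Insert 67: [1, 6, 53, 67, 43]
Insert 43: [1, 6, 43, 53, 67]

Sorted: [1, 6, 43, 53, 67]


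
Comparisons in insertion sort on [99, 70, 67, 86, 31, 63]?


Algorithm: insertion sort
Input: [99, 70, 67, 86, 31, 63]
Sorted: [31, 63, 67, 70, 86, 99]

14


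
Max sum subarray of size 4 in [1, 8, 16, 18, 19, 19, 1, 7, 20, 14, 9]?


[0:4]: 43
[1:5]: 61
[2:6]: 72
[3:7]: 57
[4:8]: 46
[5:9]: 47
[6:10]: 42
[7:11]: 50

Max: 72 at [2:6]


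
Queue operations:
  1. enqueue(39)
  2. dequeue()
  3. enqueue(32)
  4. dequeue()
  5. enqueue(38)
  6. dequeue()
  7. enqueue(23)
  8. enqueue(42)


enqueue(39) -> [39]
dequeue()->39, []
enqueue(32) -> [32]
dequeue()->32, []
enqueue(38) -> [38]
dequeue()->38, []
enqueue(23) -> [23]
enqueue(42) -> [23, 42]

Final queue: [23, 42]


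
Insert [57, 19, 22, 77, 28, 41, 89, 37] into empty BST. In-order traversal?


Insert 57: root
Insert 19: L from 57
Insert 22: L from 57 -> R from 19
Insert 77: R from 57
Insert 28: L from 57 -> R from 19 -> R from 22
Insert 41: L from 57 -> R from 19 -> R from 22 -> R from 28
Insert 89: R from 57 -> R from 77
Insert 37: L from 57 -> R from 19 -> R from 22 -> R from 28 -> L from 41

In-order: [19, 22, 28, 37, 41, 57, 77, 89]


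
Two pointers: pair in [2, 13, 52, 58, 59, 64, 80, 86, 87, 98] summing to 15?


lo=0(2)+hi=9(98)=100
lo=0(2)+hi=8(87)=89
lo=0(2)+hi=7(86)=88
lo=0(2)+hi=6(80)=82
lo=0(2)+hi=5(64)=66
lo=0(2)+hi=4(59)=61
lo=0(2)+hi=3(58)=60
lo=0(2)+hi=2(52)=54
lo=0(2)+hi=1(13)=15

Yes: 2+13=15


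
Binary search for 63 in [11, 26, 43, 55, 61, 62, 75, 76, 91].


Step 1: lo=0, hi=8, mid=4, val=61
Step 2: lo=5, hi=8, mid=6, val=75
Step 3: lo=5, hi=5, mid=5, val=62

Not found


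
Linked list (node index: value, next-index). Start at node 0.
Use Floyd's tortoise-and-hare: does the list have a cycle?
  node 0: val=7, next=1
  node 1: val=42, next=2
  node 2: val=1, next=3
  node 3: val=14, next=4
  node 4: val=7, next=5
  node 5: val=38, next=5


Floyd's tortoise (slow, +1) and hare (fast, +2):
  init: slow=0, fast=0
  step 1: slow=1, fast=2
  step 2: slow=2, fast=4
  step 3: slow=3, fast=5
  step 4: slow=4, fast=5
  step 5: slow=5, fast=5
  slow == fast at node 5: cycle detected

Cycle: yes


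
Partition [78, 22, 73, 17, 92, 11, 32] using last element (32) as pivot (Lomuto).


Pivot: 32
  22 <= 32: swap -> [22, 78, 73, 17, 92, 11, 32]
  17 <= 32: swap -> [22, 17, 73, 78, 92, 11, 32]
  11 <= 32: swap -> [22, 17, 11, 78, 92, 73, 32]
Place pivot at 3: [22, 17, 11, 32, 92, 73, 78]

Partitioned: [22, 17, 11, 32, 92, 73, 78]


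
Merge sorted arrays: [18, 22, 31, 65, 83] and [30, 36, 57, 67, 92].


Take 18 from A
Take 22 from A
Take 30 from B
Take 31 from A
Take 36 from B
Take 57 from B
Take 65 from A
Take 67 from B
Take 83 from A

Merged: [18, 22, 30, 31, 36, 57, 65, 67, 83, 92]


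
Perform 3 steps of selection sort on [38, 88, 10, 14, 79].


Initial: [38, 88, 10, 14, 79]
Step 1: min=10 at 2
  Swap: [10, 88, 38, 14, 79]
Step 2: min=14 at 3
  Swap: [10, 14, 38, 88, 79]
Step 3: min=38 at 2
  Swap: [10, 14, 38, 88, 79]

After 3 steps: [10, 14, 38, 88, 79]


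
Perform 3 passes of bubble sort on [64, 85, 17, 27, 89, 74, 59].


Initial: [64, 85, 17, 27, 89, 74, 59]
Pass 1: [64, 17, 27, 85, 74, 59, 89] (4 swaps)
Pass 2: [17, 27, 64, 74, 59, 85, 89] (4 swaps)
Pass 3: [17, 27, 64, 59, 74, 85, 89] (1 swaps)

After 3 passes: [17, 27, 64, 59, 74, 85, 89]


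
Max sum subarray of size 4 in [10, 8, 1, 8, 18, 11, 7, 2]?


[0:4]: 27
[1:5]: 35
[2:6]: 38
[3:7]: 44
[4:8]: 38

Max: 44 at [3:7]


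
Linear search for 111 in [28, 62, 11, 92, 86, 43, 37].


i=0: 28!=111
i=1: 62!=111
i=2: 11!=111
i=3: 92!=111
i=4: 86!=111
i=5: 43!=111
i=6: 37!=111

Not found, 7 comps


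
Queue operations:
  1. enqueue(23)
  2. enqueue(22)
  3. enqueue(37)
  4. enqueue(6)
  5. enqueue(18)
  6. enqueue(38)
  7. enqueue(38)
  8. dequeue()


enqueue(23) -> [23]
enqueue(22) -> [23, 22]
enqueue(37) -> [23, 22, 37]
enqueue(6) -> [23, 22, 37, 6]
enqueue(18) -> [23, 22, 37, 6, 18]
enqueue(38) -> [23, 22, 37, 6, 18, 38]
enqueue(38) -> [23, 22, 37, 6, 18, 38, 38]
dequeue()->23, [22, 37, 6, 18, 38, 38]

Final queue: [22, 37, 6, 18, 38, 38]


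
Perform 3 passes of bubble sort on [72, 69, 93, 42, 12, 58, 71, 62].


Initial: [72, 69, 93, 42, 12, 58, 71, 62]
Pass 1: [69, 72, 42, 12, 58, 71, 62, 93] (6 swaps)
Pass 2: [69, 42, 12, 58, 71, 62, 72, 93] (5 swaps)
Pass 3: [42, 12, 58, 69, 62, 71, 72, 93] (4 swaps)

After 3 passes: [42, 12, 58, 69, 62, 71, 72, 93]


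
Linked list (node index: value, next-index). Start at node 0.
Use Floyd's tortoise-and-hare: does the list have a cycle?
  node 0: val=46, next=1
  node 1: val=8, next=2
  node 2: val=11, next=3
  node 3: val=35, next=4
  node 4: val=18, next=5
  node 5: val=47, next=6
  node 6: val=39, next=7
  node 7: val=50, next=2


Floyd's tortoise (slow, +1) and hare (fast, +2):
  init: slow=0, fast=0
  step 1: slow=1, fast=2
  step 2: slow=2, fast=4
  step 3: slow=3, fast=6
  step 4: slow=4, fast=2
  step 5: slow=5, fast=4
  step 6: slow=6, fast=6
  slow == fast at node 6: cycle detected

Cycle: yes


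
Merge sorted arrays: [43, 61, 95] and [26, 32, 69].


Take 26 from B
Take 32 from B
Take 43 from A
Take 61 from A
Take 69 from B

Merged: [26, 32, 43, 61, 69, 95]


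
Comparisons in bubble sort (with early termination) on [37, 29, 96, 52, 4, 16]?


Algorithm: bubble sort (with early termination)
Input: [37, 29, 96, 52, 4, 16]
Sorted: [4, 16, 29, 37, 52, 96]

15


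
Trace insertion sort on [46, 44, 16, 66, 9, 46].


Initial: [46, 44, 16, 66, 9, 46]
Insert 44: [44, 46, 16, 66, 9, 46]
Insert 16: [16, 44, 46, 66, 9, 46]
Insert 66: [16, 44, 46, 66, 9, 46]
Insert 9: [9, 16, 44, 46, 66, 46]
Insert 46: [9, 16, 44, 46, 46, 66]

Sorted: [9, 16, 44, 46, 46, 66]


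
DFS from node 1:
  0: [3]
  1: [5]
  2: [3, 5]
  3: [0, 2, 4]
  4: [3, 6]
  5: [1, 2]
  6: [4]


Visit 1, push [5]
Visit 5, push [2]
Visit 2, push [3]
Visit 3, push [4, 0]
Visit 0, push []
Visit 4, push [6]
Visit 6, push []

DFS order: [1, 5, 2, 3, 0, 4, 6]


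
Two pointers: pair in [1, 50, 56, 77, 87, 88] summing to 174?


lo=0(1)+hi=5(88)=89
lo=1(50)+hi=5(88)=138
lo=2(56)+hi=5(88)=144
lo=3(77)+hi=5(88)=165
lo=4(87)+hi=5(88)=175

No pair found


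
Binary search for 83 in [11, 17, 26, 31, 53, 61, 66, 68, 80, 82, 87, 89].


Step 1: lo=0, hi=11, mid=5, val=61
Step 2: lo=6, hi=11, mid=8, val=80
Step 3: lo=9, hi=11, mid=10, val=87
Step 4: lo=9, hi=9, mid=9, val=82

Not found


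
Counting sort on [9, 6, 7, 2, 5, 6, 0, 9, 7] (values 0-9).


Input: [9, 6, 7, 2, 5, 6, 0, 9, 7]
Counts: [1, 0, 1, 0, 0, 1, 2, 2, 0, 2]

Sorted: [0, 2, 5, 6, 6, 7, 7, 9, 9]


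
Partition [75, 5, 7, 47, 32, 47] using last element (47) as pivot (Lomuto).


Pivot: 47
  5 <= 47: swap -> [5, 75, 7, 47, 32, 47]
  7 <= 47: swap -> [5, 7, 75, 47, 32, 47]
  47 <= 47: swap -> [5, 7, 47, 75, 32, 47]
  32 <= 47: swap -> [5, 7, 47, 32, 75, 47]
Place pivot at 4: [5, 7, 47, 32, 47, 75]

Partitioned: [5, 7, 47, 32, 47, 75]


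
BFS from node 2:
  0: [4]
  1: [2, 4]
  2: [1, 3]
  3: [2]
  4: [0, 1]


Visit 2, enqueue [1, 3]
Visit 1, enqueue [4]
Visit 3, enqueue []
Visit 4, enqueue [0]
Visit 0, enqueue []

BFS order: [2, 1, 3, 4, 0]


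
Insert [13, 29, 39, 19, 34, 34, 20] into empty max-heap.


Insert 13: [13]
Insert 29: [29, 13]
Insert 39: [39, 13, 29]
Insert 19: [39, 19, 29, 13]
Insert 34: [39, 34, 29, 13, 19]
Insert 34: [39, 34, 34, 13, 19, 29]
Insert 20: [39, 34, 34, 13, 19, 29, 20]

Final heap: [39, 34, 34, 13, 19, 29, 20]


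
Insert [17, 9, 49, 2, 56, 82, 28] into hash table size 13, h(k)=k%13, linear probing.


Insert 17: h=4 -> slot 4
Insert 9: h=9 -> slot 9
Insert 49: h=10 -> slot 10
Insert 2: h=2 -> slot 2
Insert 56: h=4, 1 probes -> slot 5
Insert 82: h=4, 2 probes -> slot 6
Insert 28: h=2, 1 probes -> slot 3

Table: [None, None, 2, 28, 17, 56, 82, None, None, 9, 49, None, None]


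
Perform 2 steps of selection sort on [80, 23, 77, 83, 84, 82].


Initial: [80, 23, 77, 83, 84, 82]
Step 1: min=23 at 1
  Swap: [23, 80, 77, 83, 84, 82]
Step 2: min=77 at 2
  Swap: [23, 77, 80, 83, 84, 82]

After 2 steps: [23, 77, 80, 83, 84, 82]


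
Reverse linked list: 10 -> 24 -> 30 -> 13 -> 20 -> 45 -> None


Step 1: curr=10, set curr.next=prev(None) | reversed so far: 10
Step 2: curr=24, set curr.next=prev(10) | reversed so far: 24 -> 10
Step 3: curr=30, set curr.next=prev(24) | reversed so far: 30 -> 24 -> 10
Step 4: curr=13, set curr.next=prev(30) | reversed so far: 13 -> 30 -> 24 -> 10
Step 5: curr=20, set curr.next=prev(13) | reversed so far: 20 -> 13 -> 30 -> 24 -> 10
Step 6: curr=45, set curr.next=prev(20) | reversed so far: 45 -> 20 -> 13 -> 30 -> 24 -> 10

45 -> 20 -> 13 -> 30 -> 24 -> 10 -> None


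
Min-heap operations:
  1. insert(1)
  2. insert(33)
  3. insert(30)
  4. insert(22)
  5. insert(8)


insert(1) -> [1]
insert(33) -> [1, 33]
insert(30) -> [1, 33, 30]
insert(22) -> [1, 22, 30, 33]
insert(8) -> [1, 8, 30, 33, 22]

Final heap: [1, 8, 30, 33, 22]


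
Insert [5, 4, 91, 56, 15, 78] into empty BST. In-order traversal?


Insert 5: root
Insert 4: L from 5
Insert 91: R from 5
Insert 56: R from 5 -> L from 91
Insert 15: R from 5 -> L from 91 -> L from 56
Insert 78: R from 5 -> L from 91 -> R from 56

In-order: [4, 5, 15, 56, 78, 91]


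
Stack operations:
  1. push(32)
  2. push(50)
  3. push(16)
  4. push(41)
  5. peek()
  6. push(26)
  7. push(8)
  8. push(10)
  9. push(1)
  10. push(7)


push(32) -> [32]
push(50) -> [32, 50]
push(16) -> [32, 50, 16]
push(41) -> [32, 50, 16, 41]
peek()->41
push(26) -> [32, 50, 16, 41, 26]
push(8) -> [32, 50, 16, 41, 26, 8]
push(10) -> [32, 50, 16, 41, 26, 8, 10]
push(1) -> [32, 50, 16, 41, 26, 8, 10, 1]
push(7) -> [32, 50, 16, 41, 26, 8, 10, 1, 7]

Final stack: [32, 50, 16, 41, 26, 8, 10, 1, 7]


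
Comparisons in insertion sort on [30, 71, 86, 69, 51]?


Algorithm: insertion sort
Input: [30, 71, 86, 69, 51]
Sorted: [30, 51, 69, 71, 86]

9


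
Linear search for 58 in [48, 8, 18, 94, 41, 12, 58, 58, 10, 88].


i=0: 48!=58
i=1: 8!=58
i=2: 18!=58
i=3: 94!=58
i=4: 41!=58
i=5: 12!=58
i=6: 58==58 found!

Found at 6, 7 comps


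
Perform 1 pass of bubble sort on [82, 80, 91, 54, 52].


Initial: [82, 80, 91, 54, 52]
Pass 1: [80, 82, 54, 52, 91] (3 swaps)

After 1 pass: [80, 82, 54, 52, 91]


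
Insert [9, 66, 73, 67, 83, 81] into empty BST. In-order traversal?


Insert 9: root
Insert 66: R from 9
Insert 73: R from 9 -> R from 66
Insert 67: R from 9 -> R from 66 -> L from 73
Insert 83: R from 9 -> R from 66 -> R from 73
Insert 81: R from 9 -> R from 66 -> R from 73 -> L from 83

In-order: [9, 66, 67, 73, 81, 83]


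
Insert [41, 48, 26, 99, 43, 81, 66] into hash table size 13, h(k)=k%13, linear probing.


Insert 41: h=2 -> slot 2
Insert 48: h=9 -> slot 9
Insert 26: h=0 -> slot 0
Insert 99: h=8 -> slot 8
Insert 43: h=4 -> slot 4
Insert 81: h=3 -> slot 3
Insert 66: h=1 -> slot 1

Table: [26, 66, 41, 81, 43, None, None, None, 99, 48, None, None, None]


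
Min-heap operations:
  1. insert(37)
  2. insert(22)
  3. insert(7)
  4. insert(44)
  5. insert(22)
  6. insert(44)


insert(37) -> [37]
insert(22) -> [22, 37]
insert(7) -> [7, 37, 22]
insert(44) -> [7, 37, 22, 44]
insert(22) -> [7, 22, 22, 44, 37]
insert(44) -> [7, 22, 22, 44, 37, 44]

Final heap: [7, 22, 22, 44, 37, 44]


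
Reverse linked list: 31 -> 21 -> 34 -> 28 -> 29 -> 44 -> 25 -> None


Step 1: curr=31, set curr.next=prev(None) | reversed so far: 31
Step 2: curr=21, set curr.next=prev(31) | reversed so far: 21 -> 31
Step 3: curr=34, set curr.next=prev(21) | reversed so far: 34 -> 21 -> 31
Step 4: curr=28, set curr.next=prev(34) | reversed so far: 28 -> 34 -> 21 -> 31
Step 5: curr=29, set curr.next=prev(28) | reversed so far: 29 -> 28 -> 34 -> 21 -> 31
Step 6: curr=44, set curr.next=prev(29) | reversed so far: 44 -> 29 -> 28 -> 34 -> 21 -> 31
Step 7: curr=25, set curr.next=prev(44) | reversed so far: 25 -> 44 -> 29 -> 28 -> 34 -> 21 -> 31

25 -> 44 -> 29 -> 28 -> 34 -> 21 -> 31 -> None


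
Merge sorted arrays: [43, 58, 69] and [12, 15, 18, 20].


Take 12 from B
Take 15 from B
Take 18 from B
Take 20 from B

Merged: [12, 15, 18, 20, 43, 58, 69]


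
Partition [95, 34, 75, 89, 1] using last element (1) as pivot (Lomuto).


Pivot: 1
Place pivot at 0: [1, 34, 75, 89, 95]

Partitioned: [1, 34, 75, 89, 95]


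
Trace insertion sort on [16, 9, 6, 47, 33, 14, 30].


Initial: [16, 9, 6, 47, 33, 14, 30]
Insert 9: [9, 16, 6, 47, 33, 14, 30]
Insert 6: [6, 9, 16, 47, 33, 14, 30]
Insert 47: [6, 9, 16, 47, 33, 14, 30]
Insert 33: [6, 9, 16, 33, 47, 14, 30]
Insert 14: [6, 9, 14, 16, 33, 47, 30]
Insert 30: [6, 9, 14, 16, 30, 33, 47]

Sorted: [6, 9, 14, 16, 30, 33, 47]


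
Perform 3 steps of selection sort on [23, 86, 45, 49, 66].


Initial: [23, 86, 45, 49, 66]
Step 1: min=23 at 0
  Swap: [23, 86, 45, 49, 66]
Step 2: min=45 at 2
  Swap: [23, 45, 86, 49, 66]
Step 3: min=49 at 3
  Swap: [23, 45, 49, 86, 66]

After 3 steps: [23, 45, 49, 86, 66]


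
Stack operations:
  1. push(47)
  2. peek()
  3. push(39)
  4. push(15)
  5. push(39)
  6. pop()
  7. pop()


push(47) -> [47]
peek()->47
push(39) -> [47, 39]
push(15) -> [47, 39, 15]
push(39) -> [47, 39, 15, 39]
pop()->39, [47, 39, 15]
pop()->15, [47, 39]

Final stack: [47, 39]


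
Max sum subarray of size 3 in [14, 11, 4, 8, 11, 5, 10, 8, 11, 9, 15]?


[0:3]: 29
[1:4]: 23
[2:5]: 23
[3:6]: 24
[4:7]: 26
[5:8]: 23
[6:9]: 29
[7:10]: 28
[8:11]: 35

Max: 35 at [8:11]


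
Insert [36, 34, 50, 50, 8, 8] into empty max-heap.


Insert 36: [36]
Insert 34: [36, 34]
Insert 50: [50, 34, 36]
Insert 50: [50, 50, 36, 34]
Insert 8: [50, 50, 36, 34, 8]
Insert 8: [50, 50, 36, 34, 8, 8]

Final heap: [50, 50, 36, 34, 8, 8]


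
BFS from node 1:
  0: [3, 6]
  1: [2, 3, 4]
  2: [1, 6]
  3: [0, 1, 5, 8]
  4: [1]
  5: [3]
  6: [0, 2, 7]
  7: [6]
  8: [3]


Visit 1, enqueue [2, 3, 4]
Visit 2, enqueue [6]
Visit 3, enqueue [0, 5, 8]
Visit 4, enqueue []
Visit 6, enqueue [7]
Visit 0, enqueue []
Visit 5, enqueue []
Visit 8, enqueue []
Visit 7, enqueue []

BFS order: [1, 2, 3, 4, 6, 0, 5, 8, 7]


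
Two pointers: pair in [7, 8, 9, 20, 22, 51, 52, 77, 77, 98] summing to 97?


lo=0(7)+hi=9(98)=105
lo=0(7)+hi=8(77)=84
lo=1(8)+hi=8(77)=85
lo=2(9)+hi=8(77)=86
lo=3(20)+hi=8(77)=97

Yes: 20+77=97


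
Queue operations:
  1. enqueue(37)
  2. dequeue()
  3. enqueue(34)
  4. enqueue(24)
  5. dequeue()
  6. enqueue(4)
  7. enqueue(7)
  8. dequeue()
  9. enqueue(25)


enqueue(37) -> [37]
dequeue()->37, []
enqueue(34) -> [34]
enqueue(24) -> [34, 24]
dequeue()->34, [24]
enqueue(4) -> [24, 4]
enqueue(7) -> [24, 4, 7]
dequeue()->24, [4, 7]
enqueue(25) -> [4, 7, 25]

Final queue: [4, 7, 25]


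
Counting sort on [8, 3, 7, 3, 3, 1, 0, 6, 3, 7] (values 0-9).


Input: [8, 3, 7, 3, 3, 1, 0, 6, 3, 7]
Counts: [1, 1, 0, 4, 0, 0, 1, 2, 1, 0]

Sorted: [0, 1, 3, 3, 3, 3, 6, 7, 7, 8]


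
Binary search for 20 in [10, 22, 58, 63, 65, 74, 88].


Step 1: lo=0, hi=6, mid=3, val=63
Step 2: lo=0, hi=2, mid=1, val=22
Step 3: lo=0, hi=0, mid=0, val=10

Not found


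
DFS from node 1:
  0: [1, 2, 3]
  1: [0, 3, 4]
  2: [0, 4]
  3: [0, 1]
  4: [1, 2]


Visit 1, push [4, 3, 0]
Visit 0, push [3, 2]
Visit 2, push [4]
Visit 4, push []
Visit 3, push []

DFS order: [1, 0, 2, 4, 3]


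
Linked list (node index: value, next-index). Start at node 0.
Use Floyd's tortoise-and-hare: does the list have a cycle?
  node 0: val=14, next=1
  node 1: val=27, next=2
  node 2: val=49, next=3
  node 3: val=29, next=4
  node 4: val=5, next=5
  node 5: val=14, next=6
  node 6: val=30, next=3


Floyd's tortoise (slow, +1) and hare (fast, +2):
  init: slow=0, fast=0
  step 1: slow=1, fast=2
  step 2: slow=2, fast=4
  step 3: slow=3, fast=6
  step 4: slow=4, fast=4
  slow == fast at node 4: cycle detected

Cycle: yes


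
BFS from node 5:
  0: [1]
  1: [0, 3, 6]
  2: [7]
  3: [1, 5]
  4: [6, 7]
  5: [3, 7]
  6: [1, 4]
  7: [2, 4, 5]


Visit 5, enqueue [3, 7]
Visit 3, enqueue [1]
Visit 7, enqueue [2, 4]
Visit 1, enqueue [0, 6]
Visit 2, enqueue []
Visit 4, enqueue []
Visit 0, enqueue []
Visit 6, enqueue []

BFS order: [5, 3, 7, 1, 2, 4, 0, 6]


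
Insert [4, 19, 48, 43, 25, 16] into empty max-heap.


Insert 4: [4]
Insert 19: [19, 4]
Insert 48: [48, 4, 19]
Insert 43: [48, 43, 19, 4]
Insert 25: [48, 43, 19, 4, 25]
Insert 16: [48, 43, 19, 4, 25, 16]

Final heap: [48, 43, 19, 4, 25, 16]


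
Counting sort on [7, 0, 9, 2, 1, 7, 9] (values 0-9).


Input: [7, 0, 9, 2, 1, 7, 9]
Counts: [1, 1, 1, 0, 0, 0, 0, 2, 0, 2]

Sorted: [0, 1, 2, 7, 7, 9, 9]


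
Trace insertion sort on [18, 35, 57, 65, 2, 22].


Initial: [18, 35, 57, 65, 2, 22]
Insert 35: [18, 35, 57, 65, 2, 22]
Insert 57: [18, 35, 57, 65, 2, 22]
Insert 65: [18, 35, 57, 65, 2, 22]
Insert 2: [2, 18, 35, 57, 65, 22]
Insert 22: [2, 18, 22, 35, 57, 65]

Sorted: [2, 18, 22, 35, 57, 65]


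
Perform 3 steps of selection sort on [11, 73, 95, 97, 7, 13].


Initial: [11, 73, 95, 97, 7, 13]
Step 1: min=7 at 4
  Swap: [7, 73, 95, 97, 11, 13]
Step 2: min=11 at 4
  Swap: [7, 11, 95, 97, 73, 13]
Step 3: min=13 at 5
  Swap: [7, 11, 13, 97, 73, 95]

After 3 steps: [7, 11, 13, 97, 73, 95]


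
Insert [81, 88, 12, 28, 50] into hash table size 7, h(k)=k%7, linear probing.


Insert 81: h=4 -> slot 4
Insert 88: h=4, 1 probes -> slot 5
Insert 12: h=5, 1 probes -> slot 6
Insert 28: h=0 -> slot 0
Insert 50: h=1 -> slot 1

Table: [28, 50, None, None, 81, 88, 12]


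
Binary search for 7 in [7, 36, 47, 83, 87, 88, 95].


Step 1: lo=0, hi=6, mid=3, val=83
Step 2: lo=0, hi=2, mid=1, val=36
Step 3: lo=0, hi=0, mid=0, val=7

Found at index 0


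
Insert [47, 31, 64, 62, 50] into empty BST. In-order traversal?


Insert 47: root
Insert 31: L from 47
Insert 64: R from 47
Insert 62: R from 47 -> L from 64
Insert 50: R from 47 -> L from 64 -> L from 62

In-order: [31, 47, 50, 62, 64]


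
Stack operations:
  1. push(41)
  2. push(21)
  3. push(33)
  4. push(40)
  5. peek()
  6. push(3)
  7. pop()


push(41) -> [41]
push(21) -> [41, 21]
push(33) -> [41, 21, 33]
push(40) -> [41, 21, 33, 40]
peek()->40
push(3) -> [41, 21, 33, 40, 3]
pop()->3, [41, 21, 33, 40]

Final stack: [41, 21, 33, 40]


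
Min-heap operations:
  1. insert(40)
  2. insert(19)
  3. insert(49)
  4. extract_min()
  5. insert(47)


insert(40) -> [40]
insert(19) -> [19, 40]
insert(49) -> [19, 40, 49]
extract_min()->19, [40, 49]
insert(47) -> [40, 49, 47]

Final heap: [40, 49, 47]


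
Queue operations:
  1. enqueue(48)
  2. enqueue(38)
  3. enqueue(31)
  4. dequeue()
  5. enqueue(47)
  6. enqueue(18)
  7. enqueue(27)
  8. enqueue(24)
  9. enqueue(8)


enqueue(48) -> [48]
enqueue(38) -> [48, 38]
enqueue(31) -> [48, 38, 31]
dequeue()->48, [38, 31]
enqueue(47) -> [38, 31, 47]
enqueue(18) -> [38, 31, 47, 18]
enqueue(27) -> [38, 31, 47, 18, 27]
enqueue(24) -> [38, 31, 47, 18, 27, 24]
enqueue(8) -> [38, 31, 47, 18, 27, 24, 8]

Final queue: [38, 31, 47, 18, 27, 24, 8]


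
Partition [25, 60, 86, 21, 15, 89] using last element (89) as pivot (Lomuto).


Pivot: 89
  25 <= 89: advance i (no swap)
  60 <= 89: advance i (no swap)
  86 <= 89: advance i (no swap)
  21 <= 89: advance i (no swap)
  15 <= 89: advance i (no swap)
Place pivot at 5: [25, 60, 86, 21, 15, 89]

Partitioned: [25, 60, 86, 21, 15, 89]


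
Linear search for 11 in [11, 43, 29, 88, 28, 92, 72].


i=0: 11==11 found!

Found at 0, 1 comps


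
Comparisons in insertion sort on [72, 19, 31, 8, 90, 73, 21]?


Algorithm: insertion sort
Input: [72, 19, 31, 8, 90, 73, 21]
Sorted: [8, 19, 21, 31, 72, 73, 90]

14


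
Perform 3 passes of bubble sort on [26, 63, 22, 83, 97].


Initial: [26, 63, 22, 83, 97]
Pass 1: [26, 22, 63, 83, 97] (1 swaps)
Pass 2: [22, 26, 63, 83, 97] (1 swaps)
Pass 3: [22, 26, 63, 83, 97] (0 swaps)

After 3 passes: [22, 26, 63, 83, 97]


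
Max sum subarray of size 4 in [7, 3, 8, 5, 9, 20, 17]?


[0:4]: 23
[1:5]: 25
[2:6]: 42
[3:7]: 51

Max: 51 at [3:7]


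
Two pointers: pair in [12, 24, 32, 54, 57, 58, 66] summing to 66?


lo=0(12)+hi=6(66)=78
lo=0(12)+hi=5(58)=70
lo=0(12)+hi=4(57)=69
lo=0(12)+hi=3(54)=66

Yes: 12+54=66


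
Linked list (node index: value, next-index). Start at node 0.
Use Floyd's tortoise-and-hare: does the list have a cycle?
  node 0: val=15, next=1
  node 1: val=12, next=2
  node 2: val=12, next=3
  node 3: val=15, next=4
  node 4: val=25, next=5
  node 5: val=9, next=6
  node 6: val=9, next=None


Floyd's tortoise (slow, +1) and hare (fast, +2):
  init: slow=0, fast=0
  step 1: slow=1, fast=2
  step 2: slow=2, fast=4
  step 3: slow=3, fast=6
  step 4: fast -> None, no cycle

Cycle: no


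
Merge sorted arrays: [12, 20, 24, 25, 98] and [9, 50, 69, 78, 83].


Take 9 from B
Take 12 from A
Take 20 from A
Take 24 from A
Take 25 from A
Take 50 from B
Take 69 from B
Take 78 from B
Take 83 from B

Merged: [9, 12, 20, 24, 25, 50, 69, 78, 83, 98]


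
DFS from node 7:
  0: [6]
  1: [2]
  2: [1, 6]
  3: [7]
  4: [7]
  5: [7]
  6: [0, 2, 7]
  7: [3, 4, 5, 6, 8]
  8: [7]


Visit 7, push [8, 6, 5, 4, 3]
Visit 3, push []
Visit 4, push []
Visit 5, push []
Visit 6, push [2, 0]
Visit 0, push []
Visit 2, push [1]
Visit 1, push []
Visit 8, push []

DFS order: [7, 3, 4, 5, 6, 0, 2, 1, 8]


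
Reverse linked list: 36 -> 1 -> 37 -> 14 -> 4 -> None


Step 1: curr=36, set curr.next=prev(None) | reversed so far: 36
Step 2: curr=1, set curr.next=prev(36) | reversed so far: 1 -> 36
Step 3: curr=37, set curr.next=prev(1) | reversed so far: 37 -> 1 -> 36
Step 4: curr=14, set curr.next=prev(37) | reversed so far: 14 -> 37 -> 1 -> 36
Step 5: curr=4, set curr.next=prev(14) | reversed so far: 4 -> 14 -> 37 -> 1 -> 36

4 -> 14 -> 37 -> 1 -> 36 -> None


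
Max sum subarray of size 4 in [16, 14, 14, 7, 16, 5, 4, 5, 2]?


[0:4]: 51
[1:5]: 51
[2:6]: 42
[3:7]: 32
[4:8]: 30
[5:9]: 16

Max: 51 at [0:4]


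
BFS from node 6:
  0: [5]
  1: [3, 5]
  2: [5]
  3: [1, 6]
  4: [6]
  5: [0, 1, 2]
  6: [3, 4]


Visit 6, enqueue [3, 4]
Visit 3, enqueue [1]
Visit 4, enqueue []
Visit 1, enqueue [5]
Visit 5, enqueue [0, 2]
Visit 0, enqueue []
Visit 2, enqueue []

BFS order: [6, 3, 4, 1, 5, 0, 2]


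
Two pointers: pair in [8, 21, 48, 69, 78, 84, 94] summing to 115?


lo=0(8)+hi=6(94)=102
lo=1(21)+hi=6(94)=115

Yes: 21+94=115


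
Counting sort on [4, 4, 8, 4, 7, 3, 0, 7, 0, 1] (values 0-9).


Input: [4, 4, 8, 4, 7, 3, 0, 7, 0, 1]
Counts: [2, 1, 0, 1, 3, 0, 0, 2, 1, 0]

Sorted: [0, 0, 1, 3, 4, 4, 4, 7, 7, 8]


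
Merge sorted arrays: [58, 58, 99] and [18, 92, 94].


Take 18 from B
Take 58 from A
Take 58 from A
Take 92 from B
Take 94 from B

Merged: [18, 58, 58, 92, 94, 99]


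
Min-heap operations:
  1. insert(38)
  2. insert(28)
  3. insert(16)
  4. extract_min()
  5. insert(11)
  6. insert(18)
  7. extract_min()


insert(38) -> [38]
insert(28) -> [28, 38]
insert(16) -> [16, 38, 28]
extract_min()->16, [28, 38]
insert(11) -> [11, 38, 28]
insert(18) -> [11, 18, 28, 38]
extract_min()->11, [18, 38, 28]

Final heap: [18, 38, 28]


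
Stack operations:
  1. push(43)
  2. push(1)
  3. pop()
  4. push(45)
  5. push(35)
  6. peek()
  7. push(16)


push(43) -> [43]
push(1) -> [43, 1]
pop()->1, [43]
push(45) -> [43, 45]
push(35) -> [43, 45, 35]
peek()->35
push(16) -> [43, 45, 35, 16]

Final stack: [43, 45, 35, 16]


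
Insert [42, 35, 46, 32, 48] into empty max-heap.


Insert 42: [42]
Insert 35: [42, 35]
Insert 46: [46, 35, 42]
Insert 32: [46, 35, 42, 32]
Insert 48: [48, 46, 42, 32, 35]

Final heap: [48, 46, 42, 32, 35]


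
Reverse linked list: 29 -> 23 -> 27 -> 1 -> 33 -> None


Step 1: curr=29, set curr.next=prev(None) | reversed so far: 29
Step 2: curr=23, set curr.next=prev(29) | reversed so far: 23 -> 29
Step 3: curr=27, set curr.next=prev(23) | reversed so far: 27 -> 23 -> 29
Step 4: curr=1, set curr.next=prev(27) | reversed so far: 1 -> 27 -> 23 -> 29
Step 5: curr=33, set curr.next=prev(1) | reversed so far: 33 -> 1 -> 27 -> 23 -> 29

33 -> 1 -> 27 -> 23 -> 29 -> None


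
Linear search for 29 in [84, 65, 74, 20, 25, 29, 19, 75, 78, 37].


i=0: 84!=29
i=1: 65!=29
i=2: 74!=29
i=3: 20!=29
i=4: 25!=29
i=5: 29==29 found!

Found at 5, 6 comps


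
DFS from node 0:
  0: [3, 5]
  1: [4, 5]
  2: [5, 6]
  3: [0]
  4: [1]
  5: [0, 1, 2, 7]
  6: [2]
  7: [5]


Visit 0, push [5, 3]
Visit 3, push []
Visit 5, push [7, 2, 1]
Visit 1, push [4]
Visit 4, push []
Visit 2, push [6]
Visit 6, push []
Visit 7, push []

DFS order: [0, 3, 5, 1, 4, 2, 6, 7]


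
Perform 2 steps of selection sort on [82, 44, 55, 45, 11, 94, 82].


Initial: [82, 44, 55, 45, 11, 94, 82]
Step 1: min=11 at 4
  Swap: [11, 44, 55, 45, 82, 94, 82]
Step 2: min=44 at 1
  Swap: [11, 44, 55, 45, 82, 94, 82]

After 2 steps: [11, 44, 55, 45, 82, 94, 82]


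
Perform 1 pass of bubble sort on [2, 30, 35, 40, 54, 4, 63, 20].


Initial: [2, 30, 35, 40, 54, 4, 63, 20]
Pass 1: [2, 30, 35, 40, 4, 54, 20, 63] (2 swaps)

After 1 pass: [2, 30, 35, 40, 4, 54, 20, 63]


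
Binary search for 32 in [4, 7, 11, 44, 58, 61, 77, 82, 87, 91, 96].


Step 1: lo=0, hi=10, mid=5, val=61
Step 2: lo=0, hi=4, mid=2, val=11
Step 3: lo=3, hi=4, mid=3, val=44

Not found


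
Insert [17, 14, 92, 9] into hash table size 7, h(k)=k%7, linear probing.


Insert 17: h=3 -> slot 3
Insert 14: h=0 -> slot 0
Insert 92: h=1 -> slot 1
Insert 9: h=2 -> slot 2

Table: [14, 92, 9, 17, None, None, None]


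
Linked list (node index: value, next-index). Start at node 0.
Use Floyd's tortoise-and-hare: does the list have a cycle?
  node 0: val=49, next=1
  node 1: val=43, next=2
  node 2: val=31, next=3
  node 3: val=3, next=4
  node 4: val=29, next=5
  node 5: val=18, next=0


Floyd's tortoise (slow, +1) and hare (fast, +2):
  init: slow=0, fast=0
  step 1: slow=1, fast=2
  step 2: slow=2, fast=4
  step 3: slow=3, fast=0
  step 4: slow=4, fast=2
  step 5: slow=5, fast=4
  step 6: slow=0, fast=0
  slow == fast at node 0: cycle detected

Cycle: yes


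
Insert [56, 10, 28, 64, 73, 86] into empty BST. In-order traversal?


Insert 56: root
Insert 10: L from 56
Insert 28: L from 56 -> R from 10
Insert 64: R from 56
Insert 73: R from 56 -> R from 64
Insert 86: R from 56 -> R from 64 -> R from 73

In-order: [10, 28, 56, 64, 73, 86]


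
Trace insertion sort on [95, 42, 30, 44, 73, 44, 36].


Initial: [95, 42, 30, 44, 73, 44, 36]
Insert 42: [42, 95, 30, 44, 73, 44, 36]
Insert 30: [30, 42, 95, 44, 73, 44, 36]
Insert 44: [30, 42, 44, 95, 73, 44, 36]
Insert 73: [30, 42, 44, 73, 95, 44, 36]
Insert 44: [30, 42, 44, 44, 73, 95, 36]
Insert 36: [30, 36, 42, 44, 44, 73, 95]

Sorted: [30, 36, 42, 44, 44, 73, 95]


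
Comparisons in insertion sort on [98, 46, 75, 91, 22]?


Algorithm: insertion sort
Input: [98, 46, 75, 91, 22]
Sorted: [22, 46, 75, 91, 98]

9


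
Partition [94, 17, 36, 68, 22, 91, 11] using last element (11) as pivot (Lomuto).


Pivot: 11
Place pivot at 0: [11, 17, 36, 68, 22, 91, 94]

Partitioned: [11, 17, 36, 68, 22, 91, 94]


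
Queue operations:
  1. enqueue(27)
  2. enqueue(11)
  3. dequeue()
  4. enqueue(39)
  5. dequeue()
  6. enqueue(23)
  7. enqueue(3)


enqueue(27) -> [27]
enqueue(11) -> [27, 11]
dequeue()->27, [11]
enqueue(39) -> [11, 39]
dequeue()->11, [39]
enqueue(23) -> [39, 23]
enqueue(3) -> [39, 23, 3]

Final queue: [39, 23, 3]


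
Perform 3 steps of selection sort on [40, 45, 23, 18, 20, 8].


Initial: [40, 45, 23, 18, 20, 8]
Step 1: min=8 at 5
  Swap: [8, 45, 23, 18, 20, 40]
Step 2: min=18 at 3
  Swap: [8, 18, 23, 45, 20, 40]
Step 3: min=20 at 4
  Swap: [8, 18, 20, 45, 23, 40]

After 3 steps: [8, 18, 20, 45, 23, 40]


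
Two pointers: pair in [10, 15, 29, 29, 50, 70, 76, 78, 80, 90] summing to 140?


lo=0(10)+hi=9(90)=100
lo=1(15)+hi=9(90)=105
lo=2(29)+hi=9(90)=119
lo=3(29)+hi=9(90)=119
lo=4(50)+hi=9(90)=140

Yes: 50+90=140


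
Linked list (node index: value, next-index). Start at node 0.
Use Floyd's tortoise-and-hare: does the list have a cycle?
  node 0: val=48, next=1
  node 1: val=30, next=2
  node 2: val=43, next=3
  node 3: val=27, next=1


Floyd's tortoise (slow, +1) and hare (fast, +2):
  init: slow=0, fast=0
  step 1: slow=1, fast=2
  step 2: slow=2, fast=1
  step 3: slow=3, fast=3
  slow == fast at node 3: cycle detected

Cycle: yes


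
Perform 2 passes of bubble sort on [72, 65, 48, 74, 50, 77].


Initial: [72, 65, 48, 74, 50, 77]
Pass 1: [65, 48, 72, 50, 74, 77] (3 swaps)
Pass 2: [48, 65, 50, 72, 74, 77] (2 swaps)

After 2 passes: [48, 65, 50, 72, 74, 77]


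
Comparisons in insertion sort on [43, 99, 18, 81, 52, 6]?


Algorithm: insertion sort
Input: [43, 99, 18, 81, 52, 6]
Sorted: [6, 18, 43, 52, 81, 99]

13


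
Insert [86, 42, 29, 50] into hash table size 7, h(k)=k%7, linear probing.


Insert 86: h=2 -> slot 2
Insert 42: h=0 -> slot 0
Insert 29: h=1 -> slot 1
Insert 50: h=1, 2 probes -> slot 3

Table: [42, 29, 86, 50, None, None, None]


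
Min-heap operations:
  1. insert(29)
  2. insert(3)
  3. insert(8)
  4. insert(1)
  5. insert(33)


insert(29) -> [29]
insert(3) -> [3, 29]
insert(8) -> [3, 29, 8]
insert(1) -> [1, 3, 8, 29]
insert(33) -> [1, 3, 8, 29, 33]

Final heap: [1, 3, 8, 29, 33]


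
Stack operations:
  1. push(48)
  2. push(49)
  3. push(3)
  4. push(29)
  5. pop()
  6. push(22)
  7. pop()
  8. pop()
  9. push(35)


push(48) -> [48]
push(49) -> [48, 49]
push(3) -> [48, 49, 3]
push(29) -> [48, 49, 3, 29]
pop()->29, [48, 49, 3]
push(22) -> [48, 49, 3, 22]
pop()->22, [48, 49, 3]
pop()->3, [48, 49]
push(35) -> [48, 49, 35]

Final stack: [48, 49, 35]


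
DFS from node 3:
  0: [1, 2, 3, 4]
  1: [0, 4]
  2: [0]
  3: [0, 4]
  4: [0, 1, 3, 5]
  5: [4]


Visit 3, push [4, 0]
Visit 0, push [4, 2, 1]
Visit 1, push [4]
Visit 4, push [5]
Visit 5, push []
Visit 2, push []

DFS order: [3, 0, 1, 4, 5, 2]


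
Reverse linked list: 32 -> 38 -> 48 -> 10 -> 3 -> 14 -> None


Step 1: curr=32, set curr.next=prev(None) | reversed so far: 32
Step 2: curr=38, set curr.next=prev(32) | reversed so far: 38 -> 32
Step 3: curr=48, set curr.next=prev(38) | reversed so far: 48 -> 38 -> 32
Step 4: curr=10, set curr.next=prev(48) | reversed so far: 10 -> 48 -> 38 -> 32
Step 5: curr=3, set curr.next=prev(10) | reversed so far: 3 -> 10 -> 48 -> 38 -> 32
Step 6: curr=14, set curr.next=prev(3) | reversed so far: 14 -> 3 -> 10 -> 48 -> 38 -> 32

14 -> 3 -> 10 -> 48 -> 38 -> 32 -> None


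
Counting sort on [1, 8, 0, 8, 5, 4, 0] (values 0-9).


Input: [1, 8, 0, 8, 5, 4, 0]
Counts: [2, 1, 0, 0, 1, 1, 0, 0, 2, 0]

Sorted: [0, 0, 1, 4, 5, 8, 8]


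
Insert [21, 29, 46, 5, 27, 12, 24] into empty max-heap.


Insert 21: [21]
Insert 29: [29, 21]
Insert 46: [46, 21, 29]
Insert 5: [46, 21, 29, 5]
Insert 27: [46, 27, 29, 5, 21]
Insert 12: [46, 27, 29, 5, 21, 12]
Insert 24: [46, 27, 29, 5, 21, 12, 24]

Final heap: [46, 27, 29, 5, 21, 12, 24]


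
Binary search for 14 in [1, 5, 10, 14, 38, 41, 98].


Step 1: lo=0, hi=6, mid=3, val=14

Found at index 3


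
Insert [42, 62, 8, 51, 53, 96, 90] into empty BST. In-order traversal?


Insert 42: root
Insert 62: R from 42
Insert 8: L from 42
Insert 51: R from 42 -> L from 62
Insert 53: R from 42 -> L from 62 -> R from 51
Insert 96: R from 42 -> R from 62
Insert 90: R from 42 -> R from 62 -> L from 96

In-order: [8, 42, 51, 53, 62, 90, 96]


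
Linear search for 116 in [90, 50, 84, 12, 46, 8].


i=0: 90!=116
i=1: 50!=116
i=2: 84!=116
i=3: 12!=116
i=4: 46!=116
i=5: 8!=116

Not found, 6 comps


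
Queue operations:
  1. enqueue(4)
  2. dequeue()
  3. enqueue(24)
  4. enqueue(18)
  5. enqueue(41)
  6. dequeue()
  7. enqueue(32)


enqueue(4) -> [4]
dequeue()->4, []
enqueue(24) -> [24]
enqueue(18) -> [24, 18]
enqueue(41) -> [24, 18, 41]
dequeue()->24, [18, 41]
enqueue(32) -> [18, 41, 32]

Final queue: [18, 41, 32]


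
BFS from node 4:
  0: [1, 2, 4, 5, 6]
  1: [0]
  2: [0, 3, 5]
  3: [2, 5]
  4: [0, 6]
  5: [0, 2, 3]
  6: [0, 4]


Visit 4, enqueue [0, 6]
Visit 0, enqueue [1, 2, 5]
Visit 6, enqueue []
Visit 1, enqueue []
Visit 2, enqueue [3]
Visit 5, enqueue []
Visit 3, enqueue []

BFS order: [4, 0, 6, 1, 2, 5, 3]


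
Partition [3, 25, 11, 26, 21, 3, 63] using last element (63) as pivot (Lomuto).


Pivot: 63
  3 <= 63: advance i (no swap)
  25 <= 63: advance i (no swap)
  11 <= 63: advance i (no swap)
  26 <= 63: advance i (no swap)
  21 <= 63: advance i (no swap)
  3 <= 63: advance i (no swap)
Place pivot at 6: [3, 25, 11, 26, 21, 3, 63]

Partitioned: [3, 25, 11, 26, 21, 3, 63]
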